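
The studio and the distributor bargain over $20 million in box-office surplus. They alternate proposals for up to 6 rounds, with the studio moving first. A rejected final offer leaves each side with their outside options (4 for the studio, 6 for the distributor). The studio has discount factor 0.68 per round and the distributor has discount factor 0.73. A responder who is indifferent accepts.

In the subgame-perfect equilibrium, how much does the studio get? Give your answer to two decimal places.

Round 6 (the distributor proposes): the studio gets 4 if talks fail, so the distributor offers 4 and keeps 16.
Round 5 (the studio proposes): the distributor can get 16 next round, worth 0.73 × 16 = 11.68 now. The studio offers 11.68 and keeps 20 − 11.68 = 8.32.
Round 4 (the distributor proposes): the studio can get 8.32 next round, worth 0.68 × 8.32 = 5.6576 now; the distributor offers that and keeps 14.3424.
Round 3 (the studio proposes): the distributor can get 14.3424 next round, worth 0.73 × 14.3424 = 10.469952 now; the studio offers that and keeps 9.530048.
Round 2 (the distributor proposes): the studio can get 9.530048 next round, worth 0.68 × 9.530048 = 6.48043264 now. The distributor offers 6.48043264 and keeps 20 − 6.48043264 = 13.51956736.
Round 1 (the studio proposes): the distributor can get 13.51956736 next round, worth 0.73 × 13.51956736 = 9.8692841728 now. The studio offers 9.8692841728 and keeps 20 − 9.8692841728 = 10.1307158272.

10.13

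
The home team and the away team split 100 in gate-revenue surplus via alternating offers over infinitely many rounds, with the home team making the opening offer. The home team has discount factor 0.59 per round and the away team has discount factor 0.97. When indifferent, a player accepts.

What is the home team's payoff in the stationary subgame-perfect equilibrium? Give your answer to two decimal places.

In a stationary SPE each proposer offers the other exactly their discounted continuation value.
If the home team keeps x when proposing and the away team keeps y when proposing, then x = 100 − 0.97y and y = 100 − 0.59x.
Solving: x = 100(1 − 0.97) / (1 − 0.59·0.97) = 3 / 0.4277 ≈ 7.0143.
The away team gets 100 − 7.0143 ≈ 92.9857.

7.01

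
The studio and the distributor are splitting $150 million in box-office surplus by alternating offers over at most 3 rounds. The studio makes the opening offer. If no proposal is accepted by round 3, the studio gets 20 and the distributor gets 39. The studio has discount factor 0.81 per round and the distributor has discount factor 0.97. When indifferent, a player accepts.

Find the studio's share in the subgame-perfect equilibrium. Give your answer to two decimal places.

Round 3 (the studio proposes): the distributor gets 39 if talks fail, so the studio offers 39 and keeps 111.
Round 2 (the distributor proposes): the studio can get 111 next round, worth 0.81 × 111 = 89.91 now. The distributor offers 89.91 and keeps 150 − 89.91 = 60.09.
Round 1 (the studio proposes): the distributor can get 60.09 next round, worth 0.97 × 60.09 = 58.2873 now; the studio offers that and keeps 91.7127.

91.71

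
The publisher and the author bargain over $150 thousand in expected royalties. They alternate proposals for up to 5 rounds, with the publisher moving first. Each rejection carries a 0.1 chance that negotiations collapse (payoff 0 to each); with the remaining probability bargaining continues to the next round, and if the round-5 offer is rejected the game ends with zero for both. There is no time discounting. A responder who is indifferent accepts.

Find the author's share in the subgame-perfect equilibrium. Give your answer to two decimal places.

24.44

By backward induction:
Round 5 (the publisher proposes): the author will accept anything ≥ 0, so the publisher offers 0 and keeps 150.
Round 4 (the author proposes): rejecting gives the publisher an expected 0.9 × 150 = 135, so the author offers 135, keeping 15.
Round 3 (the publisher proposes): rejecting gives the author an expected 0.9 × 15 = 13.5. The publisher offers 13.5 and keeps 150 − 13.5 = 136.5.
Round 2 (the author proposes): rejecting gives the publisher an expected 0.9 × 136.5 = 122.85. The author offers 122.85 and keeps 150 − 122.85 = 27.15.
Round 1 (the publisher proposes): rejecting gives the author an expected 0.9 × 27.15 = 24.435, so the publisher offers 24.435, keeping 125.565.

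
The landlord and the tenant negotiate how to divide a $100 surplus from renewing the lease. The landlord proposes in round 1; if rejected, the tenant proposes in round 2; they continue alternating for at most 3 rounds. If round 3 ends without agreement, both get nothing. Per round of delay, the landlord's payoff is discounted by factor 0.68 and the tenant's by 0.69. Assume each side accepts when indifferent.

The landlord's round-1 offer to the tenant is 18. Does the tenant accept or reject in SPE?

Round 3 (the landlord proposes): rejection yields 0 for the tenant; the landlord offers 0 and keeps 100.
Round 2 (the tenant proposes): the landlord can get 100 next round, worth 0.68 × 100 = 68 now, so the tenant offers 68, keeping 32.
So by rejecting in round 1, the tenant gets 32 next round, worth 0.69 × 32 = 22.08 now.
Offer 18 < 22.08, so the tenant rejects.

Reject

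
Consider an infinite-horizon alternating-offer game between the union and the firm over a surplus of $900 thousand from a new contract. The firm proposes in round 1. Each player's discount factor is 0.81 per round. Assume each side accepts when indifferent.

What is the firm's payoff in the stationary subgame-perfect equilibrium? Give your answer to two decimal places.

In a stationary SPE each proposer offers the other exactly their discounted continuation value.
If the firm keeps x when proposing and the union keeps y when proposing, then x = 900 − 0.81y and y = 900 − 0.81x.
Solving: x = 900(1 − 0.81) / (1 − 0.81·0.81) = 171 / 0.3439 ≈ 497.2376.
The union gets 900 − 497.2376 ≈ 402.7624.

497.24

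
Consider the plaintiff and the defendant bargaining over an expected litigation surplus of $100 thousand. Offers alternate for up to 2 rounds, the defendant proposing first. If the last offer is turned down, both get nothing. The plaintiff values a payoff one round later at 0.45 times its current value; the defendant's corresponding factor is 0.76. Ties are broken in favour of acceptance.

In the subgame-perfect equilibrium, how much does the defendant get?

55

Round 2 (the plaintiff proposes): the defendant will accept anything ≥ 0, so the plaintiff offers 0 and keeps 100.
Round 1 (the defendant proposes): the plaintiff can get 100 next round, worth 0.45 × 100 = 45 now; the defendant offers that and keeps 55.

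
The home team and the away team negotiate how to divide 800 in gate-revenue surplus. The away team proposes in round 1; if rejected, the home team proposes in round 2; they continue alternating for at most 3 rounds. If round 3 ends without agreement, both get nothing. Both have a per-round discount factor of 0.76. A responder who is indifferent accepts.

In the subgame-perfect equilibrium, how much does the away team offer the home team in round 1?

Solve by backward induction from round 3.
Round 3 (the away team proposes): rejection yields 0 for the home team; the away team offers 0 and keeps 800.
Round 2 (the home team proposes): the away team can get 800 next round, worth 0.76 × 800 = 608 now. The home team offers 608 and keeps 800 − 608 = 192.
Round 1 (the away team proposes): the home team can get 192 next round, worth 0.76 × 192 = 145.92 now, so the away team offers 145.92, keeping 654.08.

145.92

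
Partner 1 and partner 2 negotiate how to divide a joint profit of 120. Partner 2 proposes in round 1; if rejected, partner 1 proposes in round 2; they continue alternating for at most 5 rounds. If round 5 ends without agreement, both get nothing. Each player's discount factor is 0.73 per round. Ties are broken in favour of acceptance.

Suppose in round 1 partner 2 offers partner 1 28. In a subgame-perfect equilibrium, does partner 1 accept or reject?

Work out partner 1's continuation value if the offer is rejected.
Round 5 (partner 2 proposes): rejection yields 0 for partner 1; partner 2 offers 0 and keeps 120.
Round 4 (partner 1 proposes): partner 2 can get 120 next round, worth 0.73 × 120 = 87.6 now; partner 1 offers that and keeps 32.4.
Round 3 (partner 2 proposes): partner 1 can get 32.4 next round, worth 0.73 × 32.4 = 23.652 now. Partner 2 offers 23.652 and keeps 120 − 23.652 = 96.348.
Round 2 (partner 1 proposes): partner 2 can get 96.348 next round, worth 0.73 × 96.348 = 70.33404 now, so partner 1 offers 70.33404, keeping 49.66596.
So by rejecting in round 1, partner 1 gets 49.66596 next round, worth 0.73 × 49.66596 = 36.2561508 now.
Offer 28 < 36.2561508, so partner 1 rejects.

Reject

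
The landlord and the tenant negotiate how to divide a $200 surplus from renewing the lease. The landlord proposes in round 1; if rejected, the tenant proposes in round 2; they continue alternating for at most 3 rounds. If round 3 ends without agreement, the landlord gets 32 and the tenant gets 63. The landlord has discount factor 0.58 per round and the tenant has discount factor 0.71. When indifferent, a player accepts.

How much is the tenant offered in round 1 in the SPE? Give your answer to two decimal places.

85.58

By backward induction:
Round 3 (the landlord proposes): the tenant gets 63 if talks fail, so the landlord offers 63 and keeps 137.
Round 2 (the tenant proposes): the landlord can get 137 next round, worth 0.58 × 137 = 79.46 now; the tenant offers that and keeps 120.54.
Round 1 (the landlord proposes): the tenant can get 120.54 next round, worth 0.71 × 120.54 = 85.5834 now. The landlord offers 85.5834 and keeps 200 − 85.5834 = 114.4166.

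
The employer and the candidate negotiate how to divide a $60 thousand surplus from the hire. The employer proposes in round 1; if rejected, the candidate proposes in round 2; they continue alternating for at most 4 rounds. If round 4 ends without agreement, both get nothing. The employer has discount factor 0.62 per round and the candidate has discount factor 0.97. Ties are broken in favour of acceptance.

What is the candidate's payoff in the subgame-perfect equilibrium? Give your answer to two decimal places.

57.12

Round 4 (the candidate proposes): rejection yields 0 for the employer; the candidate offers 0 and keeps 60.
Round 3 (the employer proposes): the candidate can get 60 next round, worth 0.97 × 60 = 58.2 now. The employer offers 58.2 and keeps 60 − 58.2 = 1.8.
Round 2 (the candidate proposes): the employer can get 1.8 next round, worth 0.62 × 1.8 = 1.116 now; the candidate offers that and keeps 58.884.
Round 1 (the employer proposes): the candidate can get 58.884 next round, worth 0.97 × 58.884 = 57.11748 now; the employer offers that and keeps 2.88252.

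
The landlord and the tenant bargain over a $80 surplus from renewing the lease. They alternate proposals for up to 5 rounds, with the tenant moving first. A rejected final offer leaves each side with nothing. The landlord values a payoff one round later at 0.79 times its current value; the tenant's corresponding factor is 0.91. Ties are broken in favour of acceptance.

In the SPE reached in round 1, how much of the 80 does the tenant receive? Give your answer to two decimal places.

Round 5 (the tenant proposes): rejection yields 0 for the landlord; the tenant offers 0 and keeps 80.
Round 4 (the landlord proposes): the tenant can get 80 next round, worth 0.91 × 80 = 72.8 now. The landlord offers 72.8 and keeps 80 − 72.8 = 7.2.
Round 3 (the tenant proposes): the landlord can get 7.2 next round, worth 0.79 × 7.2 = 5.688 now. The tenant offers 5.688 and keeps 80 − 5.688 = 74.312.
Round 2 (the landlord proposes): the tenant can get 74.312 next round, worth 0.91 × 74.312 = 67.62392 now, so the landlord offers 67.62392, keeping 12.37608.
Round 1 (the tenant proposes): the landlord can get 12.37608 next round, worth 0.79 × 12.37608 = 9.7771032 now; the tenant offers that and keeps 70.2228968.

70.22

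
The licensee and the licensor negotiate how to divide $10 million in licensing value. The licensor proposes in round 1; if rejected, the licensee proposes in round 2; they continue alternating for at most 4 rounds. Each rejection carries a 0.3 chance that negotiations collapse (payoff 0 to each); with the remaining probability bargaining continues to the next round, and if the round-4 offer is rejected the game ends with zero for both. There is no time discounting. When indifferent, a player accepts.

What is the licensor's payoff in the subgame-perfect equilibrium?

Round 4 (the licensee proposes): rejection yields 0 for the licensor; the licensee offers 0 and keeps 10.
Round 3 (the licensor proposes): rejecting gives the licensee an expected 0.7 × 10 = 7. The licensor offers 7 and keeps 10 − 7 = 3.
Round 2 (the licensee proposes): rejecting gives the licensor an expected 0.7 × 3 = 2.1; the licensee offers that and keeps 7.9.
Round 1 (the licensor proposes): rejecting gives the licensee an expected 0.7 × 7.9 = 5.53; the licensor offers that and keeps 4.47.

4.47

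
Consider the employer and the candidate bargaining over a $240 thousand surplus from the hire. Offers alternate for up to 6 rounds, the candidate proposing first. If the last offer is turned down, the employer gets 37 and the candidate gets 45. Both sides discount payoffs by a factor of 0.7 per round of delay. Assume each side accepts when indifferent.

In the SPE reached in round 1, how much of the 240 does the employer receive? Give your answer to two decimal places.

Round 6 (the employer proposes): the candidate gets 45 if talks fail, so the employer offers 45 and keeps 195.
Round 5 (the candidate proposes): the employer can get 195 next round, worth 0.7 × 195 = 136.5 now. The candidate offers 136.5 and keeps 240 − 136.5 = 103.5.
Round 4 (the employer proposes): the candidate can get 103.5 next round, worth 0.7 × 103.5 = 72.45 now. The employer offers 72.45 and keeps 240 − 72.45 = 167.55.
Round 3 (the candidate proposes): the employer can get 167.55 next round, worth 0.7 × 167.55 = 117.285 now; the candidate offers that and keeps 122.715.
Round 2 (the employer proposes): the candidate can get 122.715 next round, worth 0.7 × 122.715 = 85.9005 now; the employer offers that and keeps 154.0995.
Round 1 (the candidate proposes): the employer can get 154.0995 next round, worth 0.7 × 154.0995 = 107.86965 now; the candidate offers that and keeps 132.13035.

107.87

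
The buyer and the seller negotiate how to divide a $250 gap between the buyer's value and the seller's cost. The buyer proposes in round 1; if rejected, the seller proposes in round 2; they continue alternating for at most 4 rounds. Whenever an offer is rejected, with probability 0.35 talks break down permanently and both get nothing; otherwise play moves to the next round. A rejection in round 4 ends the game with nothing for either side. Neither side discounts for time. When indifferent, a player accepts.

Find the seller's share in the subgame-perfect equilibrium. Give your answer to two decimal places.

Round 4 (the seller proposes): rejection yields 0 for the buyer; the seller offers 0 and keeps 250.
Round 3 (the buyer proposes): rejecting gives the seller an expected 0.65 × 250 = 162.5. The buyer offers 162.5 and keeps 250 − 162.5 = 87.5.
Round 2 (the seller proposes): rejecting gives the buyer an expected 0.65 × 87.5 = 56.875; the seller offers that and keeps 193.125.
Round 1 (the buyer proposes): rejecting gives the seller an expected 0.65 × 193.125 = 125.53125, so the buyer offers 125.53125, keeping 124.46875.

125.53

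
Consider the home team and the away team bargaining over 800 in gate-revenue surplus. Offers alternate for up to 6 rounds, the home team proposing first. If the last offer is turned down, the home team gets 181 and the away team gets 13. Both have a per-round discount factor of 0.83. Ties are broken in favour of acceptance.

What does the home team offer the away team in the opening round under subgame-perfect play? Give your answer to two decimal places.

Round 6 (the away team proposes): the home team gets 181 if talks fail, so the away team offers 181 and keeps 619.
Round 5 (the home team proposes): the away team can get 619 next round, worth 0.83 × 619 = 513.77 now, so the home team offers 513.77, keeping 286.23.
Round 4 (the away team proposes): the home team can get 286.23 next round, worth 0.83 × 286.23 = 237.5709 now. The away team offers 237.5709 and keeps 800 − 237.5709 = 562.4291.
Round 3 (the home team proposes): the away team can get 562.4291 next round, worth 0.83 × 562.4291 = 466.816153 now, so the home team offers 466.816153, keeping 333.183847.
Round 2 (the away team proposes): the home team can get 333.183847 next round, worth 0.83 × 333.183847 = 276.54259301 now. The away team offers 276.54259301 and keeps 800 − 276.54259301 = 523.45740699.
Round 1 (the home team proposes): the away team can get 523.45740699 next round, worth 0.83 × 523.45740699 = 434.4696478017 now; the home team offers that and keeps 365.5303521983.

434.47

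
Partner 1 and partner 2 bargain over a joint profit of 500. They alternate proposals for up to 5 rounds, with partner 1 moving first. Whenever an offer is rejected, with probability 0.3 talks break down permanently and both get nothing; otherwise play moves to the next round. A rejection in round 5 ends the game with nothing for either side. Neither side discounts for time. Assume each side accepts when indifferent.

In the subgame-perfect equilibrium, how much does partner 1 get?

Round 5 (partner 1 proposes): rejection yields 0 for partner 2; partner 1 offers 0 and keeps 500.
Round 4 (partner 2 proposes): rejecting gives partner 1 an expected 0.7 × 500 = 350; partner 2 offers that and keeps 150.
Round 3 (partner 1 proposes): rejecting gives partner 2 an expected 0.7 × 150 = 105, so partner 1 offers 105, keeping 395.
Round 2 (partner 2 proposes): rejecting gives partner 1 an expected 0.7 × 395 = 276.5; partner 2 offers that and keeps 223.5.
Round 1 (partner 1 proposes): rejecting gives partner 2 an expected 0.7 × 223.5 = 156.45, so partner 1 offers 156.45, keeping 343.55.

343.55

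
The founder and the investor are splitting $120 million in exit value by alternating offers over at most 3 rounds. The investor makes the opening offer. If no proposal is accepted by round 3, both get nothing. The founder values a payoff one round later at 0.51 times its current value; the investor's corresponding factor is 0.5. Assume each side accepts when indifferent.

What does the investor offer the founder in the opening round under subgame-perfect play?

Round 3 (the investor proposes): the founder will accept anything ≥ 0, so the investor offers 0 and keeps 120.
Round 2 (the founder proposes): the investor can get 120 next round, worth 0.5 × 120 = 60 now, so the founder offers 60, keeping 60.
Round 1 (the investor proposes): the founder can get 60 next round, worth 0.51 × 60 = 30.6 now, so the investor offers 30.6, keeping 89.4.

30.6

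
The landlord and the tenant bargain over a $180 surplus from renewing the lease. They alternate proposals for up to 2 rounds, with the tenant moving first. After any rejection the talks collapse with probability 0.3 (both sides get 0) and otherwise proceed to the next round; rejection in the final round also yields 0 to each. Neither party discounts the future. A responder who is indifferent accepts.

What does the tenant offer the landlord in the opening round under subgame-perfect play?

126

Round 2 (the landlord proposes): rejection yields 0 for the tenant; the landlord offers 0 and keeps 180.
Round 1 (the tenant proposes): rejecting gives the landlord an expected 0.7 × 180 = 126; the tenant offers that and keeps 54.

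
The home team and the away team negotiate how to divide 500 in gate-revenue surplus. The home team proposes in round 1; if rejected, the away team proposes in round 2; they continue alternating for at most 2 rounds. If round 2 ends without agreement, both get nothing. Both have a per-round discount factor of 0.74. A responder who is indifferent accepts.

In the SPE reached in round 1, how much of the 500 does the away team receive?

370

Work backward from the last round.
Round 2 (the away team proposes): rejection yields 0 for the home team; the away team offers 0 and keeps 500.
Round 1 (the home team proposes): the away team can get 500 next round, worth 0.74 × 500 = 370 now. The home team offers 370 and keeps 500 − 370 = 130.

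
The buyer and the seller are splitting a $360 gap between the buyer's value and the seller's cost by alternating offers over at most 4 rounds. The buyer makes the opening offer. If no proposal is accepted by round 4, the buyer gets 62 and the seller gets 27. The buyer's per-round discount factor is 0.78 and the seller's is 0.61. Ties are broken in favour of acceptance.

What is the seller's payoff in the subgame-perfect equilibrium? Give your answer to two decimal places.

Solve by backward induction from round 4.
Round 4 (the seller proposes): the buyer gets 62 if talks fail, so the seller offers 62 and keeps 298.
Round 3 (the buyer proposes): the seller can get 298 next round, worth 0.61 × 298 = 181.78 now. The buyer offers 181.78 and keeps 360 − 181.78 = 178.22.
Round 2 (the seller proposes): the buyer can get 178.22 next round, worth 0.78 × 178.22 = 139.0116 now, so the seller offers 139.0116, keeping 220.9884.
Round 1 (the buyer proposes): the seller can get 220.9884 next round, worth 0.61 × 220.9884 = 134.802924 now; the buyer offers that and keeps 225.197076.

134.80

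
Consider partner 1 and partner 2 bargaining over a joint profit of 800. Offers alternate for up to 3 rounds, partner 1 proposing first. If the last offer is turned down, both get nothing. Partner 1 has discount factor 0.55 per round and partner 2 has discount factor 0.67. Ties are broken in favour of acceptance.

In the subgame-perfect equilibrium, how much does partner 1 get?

558.8

Solve by backward induction from round 3.
Round 3 (partner 1 proposes): partner 2 will accept anything ≥ 0, so partner 1 offers 0 and keeps 800.
Round 2 (partner 2 proposes): partner 1 can get 800 next round, worth 0.55 × 800 = 440 now. Partner 2 offers 440 and keeps 800 − 440 = 360.
Round 1 (partner 1 proposes): partner 2 can get 360 next round, worth 0.67 × 360 = 241.2 now; partner 1 offers that and keeps 558.8.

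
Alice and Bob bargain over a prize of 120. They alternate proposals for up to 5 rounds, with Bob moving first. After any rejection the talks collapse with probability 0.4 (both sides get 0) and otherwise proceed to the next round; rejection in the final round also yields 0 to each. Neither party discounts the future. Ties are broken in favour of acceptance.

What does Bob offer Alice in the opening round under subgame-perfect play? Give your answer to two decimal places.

Round 5 (Bob proposes): rejection yields 0 for Alice; Bob offers 0 and keeps 120.
Round 4 (Alice proposes): rejecting gives Bob an expected 0.6 × 120 = 72. Alice offers 72 and keeps 120 − 72 = 48.
Round 3 (Bob proposes): rejecting gives Alice an expected 0.6 × 48 = 28.8; Bob offers that and keeps 91.2.
Round 2 (Alice proposes): rejecting gives Bob an expected 0.6 × 91.2 = 54.72; Alice offers that and keeps 65.28.
Round 1 (Bob proposes): rejecting gives Alice an expected 0.6 × 65.28 = 39.168. Bob offers 39.168 and keeps 120 − 39.168 = 80.832.

39.17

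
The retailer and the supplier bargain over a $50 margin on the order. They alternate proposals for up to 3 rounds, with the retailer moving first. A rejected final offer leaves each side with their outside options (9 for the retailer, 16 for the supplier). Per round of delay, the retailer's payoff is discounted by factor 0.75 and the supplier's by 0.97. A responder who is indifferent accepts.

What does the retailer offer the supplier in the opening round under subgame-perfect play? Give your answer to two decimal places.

Round 3 (the retailer proposes): the supplier gets 16 if talks fail, so the retailer offers 16 and keeps 34.
Round 2 (the supplier proposes): the retailer can get 34 next round, worth 0.75 × 34 = 25.5 now. The supplier offers 25.5 and keeps 50 − 25.5 = 24.5.
Round 1 (the retailer proposes): the supplier can get 24.5 next round, worth 0.97 × 24.5 = 23.765 now; the retailer offers that and keeps 26.235.

23.77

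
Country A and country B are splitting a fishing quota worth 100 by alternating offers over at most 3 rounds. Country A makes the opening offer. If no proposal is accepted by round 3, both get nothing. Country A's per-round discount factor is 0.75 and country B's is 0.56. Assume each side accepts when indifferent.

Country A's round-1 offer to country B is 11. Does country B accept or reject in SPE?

Reject

Round 3 (country A proposes): rejection yields 0 for country B; country A offers 0 and keeps 100.
Round 2 (country B proposes): country A can get 100 next round, worth 0.75 × 100 = 75 now, so country B offers 75, keeping 25.
So by rejecting in round 1, country B gets 25 next round, worth 0.56 × 25 = 14 now.
Offer 11 < 14, so country B rejects.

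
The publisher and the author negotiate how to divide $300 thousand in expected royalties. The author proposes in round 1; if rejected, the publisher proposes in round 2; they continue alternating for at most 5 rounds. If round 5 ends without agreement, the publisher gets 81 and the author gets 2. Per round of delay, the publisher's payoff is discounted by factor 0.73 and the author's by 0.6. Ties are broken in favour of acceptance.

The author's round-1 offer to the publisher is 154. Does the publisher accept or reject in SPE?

Accept

Round 5 (the author proposes): the publisher gets 81 if talks fail, so the author offers 81 and keeps 219.
Round 4 (the publisher proposes): the author can get 219 next round, worth 0.6 × 219 = 131.4 now; the publisher offers that and keeps 168.6.
Round 3 (the author proposes): the publisher can get 168.6 next round, worth 0.73 × 168.6 = 123.078 now; the author offers that and keeps 176.922.
Round 2 (the publisher proposes): the author can get 176.922 next round, worth 0.6 × 176.922 = 106.1532 now; the publisher offers that and keeps 193.8468.
So by rejecting in round 1, the publisher gets 193.8468 next round, worth 0.73 × 193.8468 = 141.508164 now.
Offer 154 ≥ 141.508164, so the publisher accepts.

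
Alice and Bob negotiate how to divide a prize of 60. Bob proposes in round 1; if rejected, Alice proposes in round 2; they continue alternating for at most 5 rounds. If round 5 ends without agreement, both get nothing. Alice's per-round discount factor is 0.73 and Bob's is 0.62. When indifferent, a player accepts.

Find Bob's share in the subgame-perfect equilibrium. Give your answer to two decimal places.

35.82

Work backward from the last round.
Round 5 (Bob proposes): Alice will accept anything ≥ 0, so Bob offers 0 and keeps 60.
Round 4 (Alice proposes): Bob can get 60 next round, worth 0.62 × 60 = 37.2 now, so Alice offers 37.2, keeping 22.8.
Round 3 (Bob proposes): Alice can get 22.8 next round, worth 0.73 × 22.8 = 16.644 now. Bob offers 16.644 and keeps 60 − 16.644 = 43.356.
Round 2 (Alice proposes): Bob can get 43.356 next round, worth 0.62 × 43.356 = 26.88072 now; Alice offers that and keeps 33.11928.
Round 1 (Bob proposes): Alice can get 33.11928 next round, worth 0.73 × 33.11928 = 24.1770744 now. Bob offers 24.1770744 and keeps 60 − 24.1770744 = 35.8229256.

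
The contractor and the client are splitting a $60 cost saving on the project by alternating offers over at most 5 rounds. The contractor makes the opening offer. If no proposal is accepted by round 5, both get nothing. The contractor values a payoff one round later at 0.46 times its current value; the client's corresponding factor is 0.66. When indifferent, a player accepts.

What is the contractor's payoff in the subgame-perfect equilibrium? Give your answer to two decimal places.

32.12

Round 5 (the contractor proposes): the client will accept anything ≥ 0, so the contractor offers 0 and keeps 60.
Round 4 (the client proposes): the contractor can get 60 next round, worth 0.46 × 60 = 27.6 now. The client offers 27.6 and keeps 60 − 27.6 = 32.4.
Round 3 (the contractor proposes): the client can get 32.4 next round, worth 0.66 × 32.4 = 21.384 now; the contractor offers that and keeps 38.616.
Round 2 (the client proposes): the contractor can get 38.616 next round, worth 0.46 × 38.616 = 17.76336 now, so the client offers 17.76336, keeping 42.23664.
Round 1 (the contractor proposes): the client can get 42.23664 next round, worth 0.66 × 42.23664 = 27.8761824 now; the contractor offers that and keeps 32.1238176.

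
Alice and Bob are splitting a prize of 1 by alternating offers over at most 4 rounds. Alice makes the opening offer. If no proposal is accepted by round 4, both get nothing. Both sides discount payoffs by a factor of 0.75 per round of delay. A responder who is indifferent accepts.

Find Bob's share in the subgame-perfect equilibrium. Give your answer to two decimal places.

Round 4 (Bob proposes): rejection yields 0 for Alice; Bob offers 0 and keeps 1.
Round 3 (Alice proposes): Bob can get 1 next round, worth 0.75 × 1 = 0.75 now; Alice offers that and keeps 0.25.
Round 2 (Bob proposes): Alice can get 0.25 next round, worth 0.75 × 0.25 = 0.1875 now; Bob offers that and keeps 0.8125.
Round 1 (Alice proposes): Bob can get 0.8125 next round, worth 0.75 × 0.8125 = 0.609375 now. Alice offers 0.609375 and keeps 1 − 0.609375 = 0.390625.

0.61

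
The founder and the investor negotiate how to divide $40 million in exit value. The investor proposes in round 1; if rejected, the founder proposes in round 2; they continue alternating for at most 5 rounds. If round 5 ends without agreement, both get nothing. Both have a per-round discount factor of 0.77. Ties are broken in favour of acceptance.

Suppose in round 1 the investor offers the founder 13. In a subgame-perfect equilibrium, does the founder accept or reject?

Work out the founder's continuation value if the offer is rejected.
Round 5 (the investor proposes): rejection yields 0 for the founder; the investor offers 0 and keeps 40.
Round 4 (the founder proposes): the investor can get 40 next round, worth 0.77 × 40 = 30.8 now, so the founder offers 30.8, keeping 9.2.
Round 3 (the investor proposes): the founder can get 9.2 next round, worth 0.77 × 9.2 = 7.084 now. The investor offers 7.084 and keeps 40 − 7.084 = 32.916.
Round 2 (the founder proposes): the investor can get 32.916 next round, worth 0.77 × 32.916 = 25.34532 now, so the founder offers 25.34532, keeping 14.65468.
So by rejecting in round 1, the founder gets 14.65468 next round, worth 0.77 × 14.65468 = 11.2841036 now.
Offer 13 ≥ 11.2841036, so the founder accepts.

Accept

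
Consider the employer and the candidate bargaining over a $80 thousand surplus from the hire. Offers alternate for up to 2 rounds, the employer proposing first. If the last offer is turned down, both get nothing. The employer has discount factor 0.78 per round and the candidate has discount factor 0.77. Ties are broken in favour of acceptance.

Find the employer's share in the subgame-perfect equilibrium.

18.4

Solve by backward induction from round 2.
Round 2 (the candidate proposes): the employer will accept anything ≥ 0, so the candidate offers 0 and keeps 80.
Round 1 (the employer proposes): the candidate can get 80 next round, worth 0.77 × 80 = 61.6 now; the employer offers that and keeps 18.4.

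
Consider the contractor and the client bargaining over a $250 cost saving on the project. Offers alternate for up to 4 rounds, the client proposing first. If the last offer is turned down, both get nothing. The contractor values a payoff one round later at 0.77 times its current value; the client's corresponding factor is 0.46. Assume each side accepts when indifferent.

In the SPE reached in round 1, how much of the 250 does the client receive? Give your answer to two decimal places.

77.87

By backward induction:
Round 4 (the contractor proposes): rejection yields 0 for the client; the contractor offers 0 and keeps 250.
Round 3 (the client proposes): the contractor can get 250 next round, worth 0.77 × 250 = 192.5 now, so the client offers 192.5, keeping 57.5.
Round 2 (the contractor proposes): the client can get 57.5 next round, worth 0.46 × 57.5 = 26.45 now, so the contractor offers 26.45, keeping 223.55.
Round 1 (the client proposes): the contractor can get 223.55 next round, worth 0.77 × 223.55 = 172.1335 now. The client offers 172.1335 and keeps 250 − 172.1335 = 77.8665.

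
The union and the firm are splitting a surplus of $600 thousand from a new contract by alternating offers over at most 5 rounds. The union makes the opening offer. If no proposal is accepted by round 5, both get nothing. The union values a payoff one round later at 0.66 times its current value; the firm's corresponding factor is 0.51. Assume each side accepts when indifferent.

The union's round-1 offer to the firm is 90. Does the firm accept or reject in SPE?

Round 5 (the union proposes): rejection yields 0 for the firm; the union offers 0 and keeps 600.
Round 4 (the firm proposes): the union can get 600 next round, worth 0.66 × 600 = 396 now. The firm offers 396 and keeps 600 − 396 = 204.
Round 3 (the union proposes): the firm can get 204 next round, worth 0.51 × 204 = 104.04 now, so the union offers 104.04, keeping 495.96.
Round 2 (the firm proposes): the union can get 495.96 next round, worth 0.66 × 495.96 = 327.3336 now. The firm offers 327.3336 and keeps 600 − 327.3336 = 272.6664.
So by rejecting in round 1, the firm gets 272.6664 next round, worth 0.51 × 272.6664 = 139.059864 now.
Offer 90 < 139.059864, so the firm rejects.

Reject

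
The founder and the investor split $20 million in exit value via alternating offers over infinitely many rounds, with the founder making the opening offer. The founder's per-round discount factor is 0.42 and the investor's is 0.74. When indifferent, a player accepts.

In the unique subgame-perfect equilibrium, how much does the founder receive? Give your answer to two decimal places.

When the founder proposes, the investor accepts any offer worth at least 0.74 times what the investor would get by proposing next round; and vice versa.
This gives x = 20 − 0.74y and y = 20 − 0.42x, where x and y are each side's share when it proposes.
Hence (1 − 0.74·0.42)x = 20(1 − 0.74), i.e. 0.6892·x = 5.2.
x ≈ 7.5450; the investor's share is 20 − x ≈ 12.4550.

7.54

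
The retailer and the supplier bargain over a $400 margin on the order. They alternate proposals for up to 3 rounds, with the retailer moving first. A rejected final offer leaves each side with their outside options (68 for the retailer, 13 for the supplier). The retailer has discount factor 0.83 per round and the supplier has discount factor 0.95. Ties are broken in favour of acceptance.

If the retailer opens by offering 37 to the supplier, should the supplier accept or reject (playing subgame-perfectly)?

Work out the supplier's continuation value if the offer is rejected.
Round 3 (the retailer proposes): the supplier gets 13 if talks fail, so the retailer offers 13 and keeps 387.
Round 2 (the supplier proposes): the retailer can get 387 next round, worth 0.83 × 387 = 321.21 now; the supplier offers that and keeps 78.79.
So by rejecting in round 1, the supplier gets 78.79 next round, worth 0.95 × 78.79 = 74.8505 now.
Offer 37 < 74.8505, so the supplier rejects.

Reject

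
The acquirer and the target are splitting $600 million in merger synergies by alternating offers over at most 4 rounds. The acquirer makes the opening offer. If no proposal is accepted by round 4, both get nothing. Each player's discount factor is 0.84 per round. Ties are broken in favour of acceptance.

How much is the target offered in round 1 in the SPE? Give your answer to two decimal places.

436.26

Round 4 (the target proposes): rejection yields 0 for the acquirer; the target offers 0 and keeps 600.
Round 3 (the acquirer proposes): the target can get 600 next round, worth 0.84 × 600 = 504 now; the acquirer offers that and keeps 96.
Round 2 (the target proposes): the acquirer can get 96 next round, worth 0.84 × 96 = 80.64 now. The target offers 80.64 and keeps 600 − 80.64 = 519.36.
Round 1 (the acquirer proposes): the target can get 519.36 next round, worth 0.84 × 519.36 = 436.2624 now. The acquirer offers 436.2624 and keeps 600 − 436.2624 = 163.7376.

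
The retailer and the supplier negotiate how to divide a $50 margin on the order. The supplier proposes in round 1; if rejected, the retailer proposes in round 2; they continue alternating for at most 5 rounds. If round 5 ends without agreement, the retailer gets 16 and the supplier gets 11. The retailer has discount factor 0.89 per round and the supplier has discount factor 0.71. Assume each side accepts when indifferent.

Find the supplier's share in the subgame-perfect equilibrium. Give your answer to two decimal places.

Round 5 (the supplier proposes): the retailer gets 16 if talks fail, so the supplier offers 16 and keeps 34.
Round 4 (the retailer proposes): the supplier can get 34 next round, worth 0.71 × 34 = 24.14 now; the retailer offers that and keeps 25.86.
Round 3 (the supplier proposes): the retailer can get 25.86 next round, worth 0.89 × 25.86 = 23.0154 now, so the supplier offers 23.0154, keeping 26.9846.
Round 2 (the retailer proposes): the supplier can get 26.9846 next round, worth 0.71 × 26.9846 = 19.159066 now; the retailer offers that and keeps 30.840934.
Round 1 (the supplier proposes): the retailer can get 30.840934 next round, worth 0.89 × 30.840934 = 27.44843126 now, so the supplier offers 27.44843126, keeping 22.55156874.

22.55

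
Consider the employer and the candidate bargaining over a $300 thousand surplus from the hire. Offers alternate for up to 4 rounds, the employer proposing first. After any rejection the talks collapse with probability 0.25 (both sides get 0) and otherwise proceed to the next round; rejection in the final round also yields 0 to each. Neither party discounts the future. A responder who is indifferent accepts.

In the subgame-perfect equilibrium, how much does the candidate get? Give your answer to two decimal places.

Round 4 (the candidate proposes): the employer will accept anything ≥ 0, so the candidate offers 0 and keeps 300.
Round 3 (the employer proposes): rejecting gives the candidate an expected 0.75 × 300 = 225, so the employer offers 225, keeping 75.
Round 2 (the candidate proposes): rejecting gives the employer an expected 0.75 × 75 = 56.25. The candidate offers 56.25 and keeps 300 − 56.25 = 243.75.
Round 1 (the employer proposes): rejecting gives the candidate an expected 0.75 × 243.75 = 182.8125, so the employer offers 182.8125, keeping 117.1875.

182.81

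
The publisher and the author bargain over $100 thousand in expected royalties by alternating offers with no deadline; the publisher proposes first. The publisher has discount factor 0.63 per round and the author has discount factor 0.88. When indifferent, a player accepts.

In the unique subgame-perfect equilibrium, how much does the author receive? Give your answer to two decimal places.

Let x be the publisher's share when the publisher proposes and y be the author's share when the author proposes.
The author accepts iff offered ≥ 0.88·y, so x = 100 − 0.88y. Symmetrically y = 100 − 0.63x.
Substituting: x = 100 − 0.88(100 − 0.63x), giving x(1 − 0.63·0.88) = 100(1 − 0.88).
So x = 100 × 0.12 / 0.4456 ≈ 26.9300, and the author receives 100 − x ≈ 73.0700.

73.07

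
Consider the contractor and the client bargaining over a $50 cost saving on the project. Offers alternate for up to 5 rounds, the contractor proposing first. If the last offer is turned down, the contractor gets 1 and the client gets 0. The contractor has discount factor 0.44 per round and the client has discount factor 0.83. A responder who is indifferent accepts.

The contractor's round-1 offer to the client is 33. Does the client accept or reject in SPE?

Work out the client's continuation value if the offer is rejected.
Round 5 (the contractor proposes): rejection yields 0 for the client; the contractor offers 0 and keeps 50.
Round 4 (the client proposes): the contractor can get 50 next round, worth 0.44 × 50 = 22 now. The client offers 22 and keeps 50 − 22 = 28.
Round 3 (the contractor proposes): the client can get 28 next round, worth 0.83 × 28 = 23.24 now; the contractor offers that and keeps 26.76.
Round 2 (the client proposes): the contractor can get 26.76 next round, worth 0.44 × 26.76 = 11.7744 now, so the client offers 11.7744, keeping 38.2256.
So by rejecting in round 1, the client gets 38.2256 next round, worth 0.83 × 38.2256 = 31.727248 now.
Offer 33 ≥ 31.727248, so the client accepts.

Accept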